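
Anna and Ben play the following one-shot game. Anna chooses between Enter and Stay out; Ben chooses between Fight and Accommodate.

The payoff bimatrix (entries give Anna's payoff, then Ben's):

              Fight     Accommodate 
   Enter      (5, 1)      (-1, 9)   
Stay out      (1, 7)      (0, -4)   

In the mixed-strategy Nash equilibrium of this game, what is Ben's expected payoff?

First find p, the probability Anna plays Enter, from Ben's indifference between Fight and Accommodate: p + 7(1−p) = 9p − 4(1−p), giving p = 11/19.
Since Ben is indifferent in equilibrium, Ben's expected payoff equals the payoff from either column against (11/19, 8/19). Using Fight: (11/19) + 7(8/19) = 67/19.

67/19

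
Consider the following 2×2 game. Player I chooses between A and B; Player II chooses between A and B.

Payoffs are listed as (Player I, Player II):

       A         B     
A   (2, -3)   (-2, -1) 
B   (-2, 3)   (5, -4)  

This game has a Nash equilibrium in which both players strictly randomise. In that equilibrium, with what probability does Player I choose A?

Let x be the probability that Player I plays A. In a completely mixed equilibrium, Player II must be indifferent between A and B.
Player II's expected payoff from A is −3x + 3(1−x); from B it is −x − 4(1−x).
Setting these equal: −6x + 3 = 3x − 4, so x = 7/9.

7/9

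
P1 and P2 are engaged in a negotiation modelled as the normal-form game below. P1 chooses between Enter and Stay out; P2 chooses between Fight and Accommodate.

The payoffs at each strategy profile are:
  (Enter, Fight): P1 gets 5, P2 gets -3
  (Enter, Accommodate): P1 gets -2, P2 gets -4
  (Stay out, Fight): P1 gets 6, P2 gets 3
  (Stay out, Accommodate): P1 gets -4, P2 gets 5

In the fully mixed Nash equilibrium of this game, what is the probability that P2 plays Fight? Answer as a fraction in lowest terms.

2/3

Let y be the probability that P2 plays Fight. In a completely mixed equilibrium, P1 must be indifferent between Enter and Stay out.
P1's expected payoff from Enter is 5y − 2(1−y); from Stay out it is 6y − 4(1−y).
Setting these equal: 7y − 2 = 10y − 4, so y = 2/3.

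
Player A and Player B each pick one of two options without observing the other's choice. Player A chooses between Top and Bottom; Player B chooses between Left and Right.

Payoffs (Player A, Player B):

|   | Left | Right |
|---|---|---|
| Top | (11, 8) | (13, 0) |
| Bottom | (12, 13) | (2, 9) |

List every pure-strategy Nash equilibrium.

(Top, Left): Player A prefers Bottom (12 > 11) — not an equilibrium.
(Top, Right): Player B prefers Left (8 > 0) — not an equilibrium.
(Bottom, Left): Player A gets 12 ≥ 11 from Top, and Player B gets 13 ≥ 9 from Right — Nash equilibrium.
(Bottom, Right): Player A prefers Top (13 > 2); Player B prefers Left (13 > 9) — not an equilibrium.

(Bottom, Left)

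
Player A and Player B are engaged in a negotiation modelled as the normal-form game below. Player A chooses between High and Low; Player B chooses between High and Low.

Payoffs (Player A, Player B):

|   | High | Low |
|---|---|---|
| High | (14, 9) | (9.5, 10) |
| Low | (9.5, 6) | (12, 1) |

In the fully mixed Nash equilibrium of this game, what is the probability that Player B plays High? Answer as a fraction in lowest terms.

Let c be the probability that Player B plays High. In a completely mixed equilibrium, Player A must be indifferent between High and Low.
Player A's expected payoff from High is 14c + 9.5(1−c); from Low it is 9.5c + 12(1−c).
Setting these equal: 4.5c + 9.5 = −2.5c + 12, so c = 5/14.

5/14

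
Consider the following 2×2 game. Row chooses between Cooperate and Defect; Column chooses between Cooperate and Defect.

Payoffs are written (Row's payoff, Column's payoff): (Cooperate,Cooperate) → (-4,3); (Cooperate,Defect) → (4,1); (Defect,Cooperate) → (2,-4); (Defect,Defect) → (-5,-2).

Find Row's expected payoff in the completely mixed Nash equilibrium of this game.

First find y, the probability Column plays Cooperate, from Row's indifference between Cooperate and Defect: −4y + 4(1−y) = 2y − 5(1−y), giving y = 3/5.
Since Row is indifferent in equilibrium, Row's expected payoff equals the payoff from either row against (3/5, 2/5). Using Cooperate: −4(3/5) + 4(2/5) = -4/5.

-4/5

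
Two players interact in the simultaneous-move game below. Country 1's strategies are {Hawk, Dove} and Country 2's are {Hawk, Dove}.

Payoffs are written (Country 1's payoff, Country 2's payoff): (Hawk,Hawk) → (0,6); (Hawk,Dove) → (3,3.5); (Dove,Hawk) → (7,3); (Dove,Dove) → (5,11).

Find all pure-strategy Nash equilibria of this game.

(Dove, Dove)

(Hawk, Hawk): Country 1 prefers Dove (7 > 0) — not an equilibrium.
(Hawk, Dove): Country 1 prefers Dove (5 > 3); Country 2 prefers Hawk (6 > 3.5) — not an equilibrium.
(Dove, Hawk): Country 2 prefers Dove (11 > 3) — not an equilibrium.
(Dove, Dove): Country 1 gets 5 ≥ 3 from Hawk, and Country 2 gets 11 ≥ 3 from Hawk — Nash equilibrium.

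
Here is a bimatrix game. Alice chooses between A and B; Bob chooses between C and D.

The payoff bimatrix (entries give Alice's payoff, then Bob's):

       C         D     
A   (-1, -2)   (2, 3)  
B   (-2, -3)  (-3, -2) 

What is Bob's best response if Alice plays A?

Against A, Bob earns -2 from C and 3 from D.
So D is the best response.

D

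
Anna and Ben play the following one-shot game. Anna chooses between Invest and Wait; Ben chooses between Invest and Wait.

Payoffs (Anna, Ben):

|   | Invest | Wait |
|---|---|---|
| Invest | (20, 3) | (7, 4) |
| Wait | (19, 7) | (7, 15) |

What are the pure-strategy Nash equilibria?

(Invest, Wait) and (Wait, Wait)

(Invest, Invest): Ben prefers Wait (4 > 3) — not an equilibrium.
(Invest, Wait): Anna gets 7 ≥ 7 from Wait, and Ben gets 4 ≥ 3 from Invest — Nash equilibrium.
(Wait, Invest): Anna prefers Invest (20 > 19); Ben prefers Wait (15 > 7) — not an equilibrium.
(Wait, Wait): Anna gets 7 ≥ 7 from Invest, and Ben gets 15 ≥ 7 from Invest — Nash equilibrium.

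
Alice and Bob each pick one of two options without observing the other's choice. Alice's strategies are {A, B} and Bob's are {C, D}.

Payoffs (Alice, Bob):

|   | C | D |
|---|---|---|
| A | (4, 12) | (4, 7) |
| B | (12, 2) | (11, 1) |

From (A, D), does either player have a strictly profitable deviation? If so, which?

Alice at (A, D) earns 4; deviating to B yields 11 — a strict improvement.
Bob earns 7; deviating to C yields 12 — a strict improvement.
Both Alice and Bob have strictly profitable deviations.

Both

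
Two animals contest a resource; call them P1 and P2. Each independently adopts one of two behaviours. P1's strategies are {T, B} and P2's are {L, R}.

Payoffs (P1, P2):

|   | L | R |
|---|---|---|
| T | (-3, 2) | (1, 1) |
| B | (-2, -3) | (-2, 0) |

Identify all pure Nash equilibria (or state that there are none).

none

(T, L): P1 prefers B (-2 > -3) — not an equilibrium.
(T, R): P2 prefers L (2 > 1) — not an equilibrium.
(B, L): P2 prefers R (0 > -3) — not an equilibrium.
(B, R): P1 prefers T (1 > -2) — not an equilibrium.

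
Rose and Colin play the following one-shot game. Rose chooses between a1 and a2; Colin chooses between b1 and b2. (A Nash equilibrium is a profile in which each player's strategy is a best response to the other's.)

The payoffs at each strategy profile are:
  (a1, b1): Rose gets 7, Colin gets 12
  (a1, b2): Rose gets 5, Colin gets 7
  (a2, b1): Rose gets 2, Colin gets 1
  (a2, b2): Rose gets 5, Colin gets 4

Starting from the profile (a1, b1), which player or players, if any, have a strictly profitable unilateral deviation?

Neither

Rose at (a1, b1) earns 7; deviating to a2 yields 2 — not better.
Colin earns 12; deviating to b2 yields 7 — not better.
Neither player can strictly improve; the profile is a Nash equilibrium.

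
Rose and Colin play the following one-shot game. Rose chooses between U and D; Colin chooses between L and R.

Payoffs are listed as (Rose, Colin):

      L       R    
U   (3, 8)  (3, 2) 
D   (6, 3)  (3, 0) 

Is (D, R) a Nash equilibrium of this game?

At (D, R), Rose earns 3; switching to U would give 3, so Rose has no profitable deviation.
Colin earns 0; switching to L would give 3, so Colin would deviate.
Since at least one player can profitably deviate, this is not a Nash equilibrium.

No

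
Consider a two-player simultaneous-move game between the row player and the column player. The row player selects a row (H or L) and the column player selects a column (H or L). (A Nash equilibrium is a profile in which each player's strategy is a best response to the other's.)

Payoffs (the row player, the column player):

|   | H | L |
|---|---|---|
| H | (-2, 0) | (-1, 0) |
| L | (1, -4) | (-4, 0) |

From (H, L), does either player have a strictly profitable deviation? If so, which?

The row player at (H, L) earns -1; deviating to L yields -4 — not better.
The column player earns 0; deviating to H yields 0 — not better.
Neither player can strictly improve; the profile is a Nash equilibrium.

Neither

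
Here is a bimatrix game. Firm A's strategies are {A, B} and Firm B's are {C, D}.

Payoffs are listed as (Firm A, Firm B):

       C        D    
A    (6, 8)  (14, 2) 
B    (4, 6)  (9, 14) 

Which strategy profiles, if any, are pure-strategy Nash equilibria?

(A, C)

(A, C): Firm A gets 6 ≥ 4 from B, and Firm B gets 8 ≥ 2 from D — Nash equilibrium.
(A, D): Firm B prefers C (8 > 2) — not an equilibrium.
(B, C): Firm A prefers A (6 > 4); Firm B prefers D (14 > 6) — not an equilibrium.
(B, D): Firm A prefers A (14 > 9) — not an equilibrium.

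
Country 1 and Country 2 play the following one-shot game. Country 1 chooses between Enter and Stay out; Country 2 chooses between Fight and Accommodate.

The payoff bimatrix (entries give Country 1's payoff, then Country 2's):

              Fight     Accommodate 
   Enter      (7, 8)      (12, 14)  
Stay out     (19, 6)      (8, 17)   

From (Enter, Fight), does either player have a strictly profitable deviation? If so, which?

Country 1 at (Enter, Fight) earns 7; deviating to Stay out yields 19 — a strict improvement.
Country 2 earns 8; deviating to Accommodate yields 14 — a strict improvement.
Both Country 1 and Country 2 have strictly profitable deviations.

Both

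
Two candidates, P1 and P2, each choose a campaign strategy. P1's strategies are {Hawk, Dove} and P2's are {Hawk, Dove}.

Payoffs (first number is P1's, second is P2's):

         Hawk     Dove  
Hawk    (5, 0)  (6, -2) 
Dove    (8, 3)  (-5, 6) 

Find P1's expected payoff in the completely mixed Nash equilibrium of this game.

First find y, the probability P2 plays Hawk, from P1's indifference between Hawk and Dove: 5y + 6(1−y) = 8y − 5(1−y), giving y = 11/14.
Since P1 is indifferent in equilibrium, P1's expected payoff equals the payoff from either row against (11/14, 3/14). Using Hawk: 5(11/14) + 6(3/14) = 73/14.

73/14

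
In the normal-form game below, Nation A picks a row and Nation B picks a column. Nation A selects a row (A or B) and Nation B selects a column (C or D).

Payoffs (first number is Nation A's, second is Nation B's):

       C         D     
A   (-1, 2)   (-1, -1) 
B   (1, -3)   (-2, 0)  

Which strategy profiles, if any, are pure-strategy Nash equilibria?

none

(A, C): Nation A prefers B (1 > -1) — not an equilibrium.
(A, D): Nation B prefers C (2 > -1) — not an equilibrium.
(B, C): Nation B prefers D (0 > -3) — not an equilibrium.
(B, D): Nation A prefers A (-1 > -2) — not an equilibrium.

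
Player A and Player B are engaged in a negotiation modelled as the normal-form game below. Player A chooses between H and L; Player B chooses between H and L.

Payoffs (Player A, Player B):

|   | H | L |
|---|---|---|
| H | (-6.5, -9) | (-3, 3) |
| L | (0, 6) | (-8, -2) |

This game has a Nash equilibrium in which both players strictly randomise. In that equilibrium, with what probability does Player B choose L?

13/23

Let c be the probability that Player B plays H. In a completely mixed equilibrium, Player A must be indifferent between H and L.
Player A's expected payoff from H is −6.5c − 3(1−c); from L it is −8(1−c).
Setting these equal: −3.5c − 3 = 8c − 8, so c = 10/23.
Therefore Player B plays L with probability 1 − 10/23 = 13/23.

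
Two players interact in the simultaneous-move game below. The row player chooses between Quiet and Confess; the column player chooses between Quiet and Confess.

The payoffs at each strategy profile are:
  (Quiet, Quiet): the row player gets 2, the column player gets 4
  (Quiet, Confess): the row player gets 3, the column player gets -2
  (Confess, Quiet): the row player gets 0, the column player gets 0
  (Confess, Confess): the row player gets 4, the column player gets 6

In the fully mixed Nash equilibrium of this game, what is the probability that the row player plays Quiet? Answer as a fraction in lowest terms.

Let x be the probability that the row player plays Quiet. In a completely mixed equilibrium, the column player must be indifferent between Quiet and Confess.
The column player's expected payoff from Quiet is 4x; from Confess it is −2x + 6(1−x).
Setting these equal: 4x = −8x + 6, so x = 1/2.

1/2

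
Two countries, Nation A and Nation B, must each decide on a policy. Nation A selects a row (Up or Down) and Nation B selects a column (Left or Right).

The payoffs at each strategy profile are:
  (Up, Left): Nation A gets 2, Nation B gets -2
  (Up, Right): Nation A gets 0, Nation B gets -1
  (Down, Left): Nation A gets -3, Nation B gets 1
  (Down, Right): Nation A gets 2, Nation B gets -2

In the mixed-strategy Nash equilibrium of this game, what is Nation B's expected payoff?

First find x, the probability Nation A plays Up, from Nation B's indifference between Left and Right: −2x + (1−x) = −x − 2(1−x), giving x = 3/4.
Since Nation B is indifferent in equilibrium, Nation B's expected payoff equals the payoff from either column against (3/4, 1/4). Using Left: −2(3/4) + (1/4) = -5/4.

-5/4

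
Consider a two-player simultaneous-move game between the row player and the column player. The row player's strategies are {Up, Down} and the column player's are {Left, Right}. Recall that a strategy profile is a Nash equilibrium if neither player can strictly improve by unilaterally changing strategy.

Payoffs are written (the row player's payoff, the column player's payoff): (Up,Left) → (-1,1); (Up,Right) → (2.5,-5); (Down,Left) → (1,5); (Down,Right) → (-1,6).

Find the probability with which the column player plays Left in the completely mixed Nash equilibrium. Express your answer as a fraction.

7/11

Let q be the probability that the column player plays Left. In a completely mixed equilibrium, the row player must be indifferent between Up and Down.
The row player's expected payoff from Up is −q + 2.5(1−q); from Down it is q − (1−q).
Setting these equal: −3.5q + 2.5 = 2q − 1, so q = 7/11.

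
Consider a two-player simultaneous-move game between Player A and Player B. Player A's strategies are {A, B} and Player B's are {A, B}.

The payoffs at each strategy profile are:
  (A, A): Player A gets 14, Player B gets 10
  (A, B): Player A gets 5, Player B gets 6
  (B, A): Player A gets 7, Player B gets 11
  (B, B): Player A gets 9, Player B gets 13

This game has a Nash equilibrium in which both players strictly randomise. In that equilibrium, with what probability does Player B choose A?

Let q be the probability that Player B plays A. In a completely mixed equilibrium, Player A must be indifferent between A and B.
Player A's expected payoff from A is 14q + 5(1−q); from B it is 7q + 9(1−q).
Setting these equal: 9q + 5 = −2q + 9, so q = 4/11.

4/11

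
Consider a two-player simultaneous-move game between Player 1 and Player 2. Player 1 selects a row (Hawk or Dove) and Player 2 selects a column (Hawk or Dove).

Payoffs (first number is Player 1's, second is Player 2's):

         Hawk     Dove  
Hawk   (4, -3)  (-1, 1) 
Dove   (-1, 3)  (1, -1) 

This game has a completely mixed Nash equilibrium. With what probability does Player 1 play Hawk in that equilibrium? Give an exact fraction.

Let p be the probability that Player 1 plays Hawk. In a completely mixed equilibrium, Player 2 must be indifferent between Hawk and Dove.
Player 2's expected payoff from Hawk is −3p + 3(1−p); from Dove it is p − (1−p).
Setting these equal: −6p + 3 = 2p − 1, so p = 1/2.

1/2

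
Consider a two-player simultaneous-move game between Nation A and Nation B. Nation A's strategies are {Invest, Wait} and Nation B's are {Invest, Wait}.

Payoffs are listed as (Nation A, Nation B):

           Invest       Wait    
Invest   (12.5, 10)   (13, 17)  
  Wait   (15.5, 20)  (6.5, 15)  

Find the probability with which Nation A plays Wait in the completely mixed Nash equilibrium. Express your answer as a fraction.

7/12

Let x be the probability that Nation A plays Invest. In a completely mixed equilibrium, Nation B must be indifferent between Invest and Wait.
Nation B's expected payoff from Invest is 10x + 20(1−x); from Wait it is 17x + 15(1−x).
Setting these equal: −10x + 20 = 2x + 15, so x = 5/12.
Therefore Nation A plays Wait with probability 1 − 5/12 = 7/12.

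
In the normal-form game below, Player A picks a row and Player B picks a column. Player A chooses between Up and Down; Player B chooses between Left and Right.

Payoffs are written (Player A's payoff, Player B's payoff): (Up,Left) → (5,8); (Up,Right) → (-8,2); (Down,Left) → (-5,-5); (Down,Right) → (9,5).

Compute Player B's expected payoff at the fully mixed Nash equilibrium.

25/8

First find p, the probability Player A plays Up, from Player B's indifference between Left and Right: 8p − 5(1−p) = 2p + 5(1−p), giving p = 5/8.
Since Player B is indifferent in equilibrium, Player B's expected payoff equals the payoff from either column against (5/8, 3/8). Using Left: 8(5/8) − 5(3/8) = 25/8.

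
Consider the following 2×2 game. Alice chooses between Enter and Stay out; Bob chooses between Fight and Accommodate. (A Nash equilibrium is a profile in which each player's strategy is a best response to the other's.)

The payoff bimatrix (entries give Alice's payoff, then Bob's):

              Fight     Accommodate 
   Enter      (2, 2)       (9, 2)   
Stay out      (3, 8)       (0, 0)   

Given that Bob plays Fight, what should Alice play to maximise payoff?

Stay out

Against Fight, Alice earns 2 from Enter and 3 from Stay out.
So Stay out is the best response.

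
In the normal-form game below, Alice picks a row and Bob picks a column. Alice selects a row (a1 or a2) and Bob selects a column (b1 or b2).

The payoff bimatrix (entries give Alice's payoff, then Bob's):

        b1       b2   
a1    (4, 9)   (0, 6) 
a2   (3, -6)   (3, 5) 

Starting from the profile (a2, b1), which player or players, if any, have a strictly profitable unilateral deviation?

Both

Alice at (a2, b1) earns 3; deviating to a1 yields 4 — a strict improvement.
Bob earns -6; deviating to b2 yields 5 — a strict improvement.
Both Alice and Bob have strictly profitable deviations.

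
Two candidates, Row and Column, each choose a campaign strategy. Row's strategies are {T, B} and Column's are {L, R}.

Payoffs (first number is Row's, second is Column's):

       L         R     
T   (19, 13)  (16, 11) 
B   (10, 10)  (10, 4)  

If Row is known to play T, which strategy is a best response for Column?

L

Against T, Column earns 13 from L and 11 from R.
So L is the best response.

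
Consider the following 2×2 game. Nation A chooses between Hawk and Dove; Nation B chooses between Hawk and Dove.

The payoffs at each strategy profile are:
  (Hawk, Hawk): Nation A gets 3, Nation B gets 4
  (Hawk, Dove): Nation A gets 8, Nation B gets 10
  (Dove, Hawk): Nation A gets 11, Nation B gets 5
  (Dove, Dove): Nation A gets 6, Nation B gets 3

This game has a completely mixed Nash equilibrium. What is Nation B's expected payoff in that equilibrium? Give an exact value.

19/4

First find p, the probability Nation A plays Hawk, from Nation B's indifference between Hawk and Dove: 4p + 5(1−p) = 10p + 3(1−p), giving p = 1/4.
Since Nation B is indifferent in equilibrium, Nation B's expected payoff equals the payoff from either column against (1/4, 3/4). Using Hawk: 4(1/4) + 5(3/4) = 19/4.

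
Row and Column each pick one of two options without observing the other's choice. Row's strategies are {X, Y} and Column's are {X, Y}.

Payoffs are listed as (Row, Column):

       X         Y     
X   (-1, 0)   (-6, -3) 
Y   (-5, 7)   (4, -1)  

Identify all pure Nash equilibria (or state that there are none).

(X, X)

(X, X): Row gets -1 ≥ -5 from Y, and Column gets 0 ≥ -3 from Y — Nash equilibrium.
(X, Y): Row prefers Y (4 > -6); Column prefers X (0 > -3) — not an equilibrium.
(Y, X): Row prefers X (-1 > -5) — not an equilibrium.
(Y, Y): Column prefers X (7 > -1) — not an equilibrium.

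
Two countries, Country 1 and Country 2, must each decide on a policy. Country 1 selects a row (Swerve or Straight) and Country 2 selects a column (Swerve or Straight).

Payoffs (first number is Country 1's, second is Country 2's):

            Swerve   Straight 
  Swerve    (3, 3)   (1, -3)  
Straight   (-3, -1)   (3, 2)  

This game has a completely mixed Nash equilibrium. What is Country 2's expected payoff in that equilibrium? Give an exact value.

1/3

First find x, the probability Country 1 plays Swerve, from Country 2's indifference between Swerve and Straight: 3x − (1−x) = −3x + 2(1−x), giving x = 1/3.
Since Country 2 is indifferent in equilibrium, Country 2's expected payoff equals the payoff from either column against (1/3, 2/3). Using Swerve: 3(1/3) − (2/3) = 1/3.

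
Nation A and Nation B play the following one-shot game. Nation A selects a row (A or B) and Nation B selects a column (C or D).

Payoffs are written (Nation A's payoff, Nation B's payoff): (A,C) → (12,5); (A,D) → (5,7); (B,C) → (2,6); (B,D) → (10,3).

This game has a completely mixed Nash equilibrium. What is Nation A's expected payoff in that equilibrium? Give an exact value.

22/3

First find q, the probability Nation B plays C, from Nation A's indifference between A and B: 12q + 5(1−q) = 2q + 10(1−q), giving q = 1/3.
Since Nation A is indifferent in equilibrium, Nation A's expected payoff equals the payoff from either row against (1/3, 2/3). Using A: 12(1/3) + 5(2/3) = 22/3.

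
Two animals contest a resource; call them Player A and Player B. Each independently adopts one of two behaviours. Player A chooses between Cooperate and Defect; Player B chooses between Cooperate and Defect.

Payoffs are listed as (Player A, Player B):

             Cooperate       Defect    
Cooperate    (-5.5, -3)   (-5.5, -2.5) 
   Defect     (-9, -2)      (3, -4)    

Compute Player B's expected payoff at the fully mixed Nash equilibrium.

-14/5

First find x, the probability Player A plays Cooperate, from Player B's indifference between Cooperate and Defect: −3x − 2(1−x) = −2.5x − 4(1−x), giving x = 4/5.
Since Player B is indifferent in equilibrium, Player B's expected payoff equals the payoff from either column against (4/5, 1/5). Using Cooperate: −3(4/5) − 2(1/5) = -14/5.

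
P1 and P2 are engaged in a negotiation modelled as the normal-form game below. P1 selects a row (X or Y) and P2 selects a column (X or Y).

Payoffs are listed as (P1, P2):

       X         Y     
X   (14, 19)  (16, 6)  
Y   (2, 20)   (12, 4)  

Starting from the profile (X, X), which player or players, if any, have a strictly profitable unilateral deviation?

Neither

P1 at (X, X) earns 14; deviating to Y yields 2 — not better.
P2 earns 19; deviating to Y yields 6 — not better.
Neither player can strictly improve; the profile is a Nash equilibrium.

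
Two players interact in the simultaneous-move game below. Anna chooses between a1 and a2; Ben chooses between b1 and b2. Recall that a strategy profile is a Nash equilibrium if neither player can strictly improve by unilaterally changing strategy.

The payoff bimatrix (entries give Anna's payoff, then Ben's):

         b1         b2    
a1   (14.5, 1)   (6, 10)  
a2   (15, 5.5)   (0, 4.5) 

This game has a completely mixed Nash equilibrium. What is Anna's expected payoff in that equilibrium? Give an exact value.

180/13

First find q, the probability Ben plays b1, from Anna's indifference between a1 and a2: 14.5q + 6(1−q) = 15q, giving q = 12/13.
Since Anna is indifferent in equilibrium, Anna's expected payoff equals the payoff from either row against (12/13, 1/13). Using a1: 14.5(12/13) + 6(1/13) = 180/13.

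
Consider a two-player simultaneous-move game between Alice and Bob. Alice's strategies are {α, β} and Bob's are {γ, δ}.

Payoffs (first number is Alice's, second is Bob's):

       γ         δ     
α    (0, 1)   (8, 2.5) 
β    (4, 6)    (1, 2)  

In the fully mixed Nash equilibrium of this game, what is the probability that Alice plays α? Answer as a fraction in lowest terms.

Let p be the probability that Alice plays α. In a completely mixed equilibrium, Bob must be indifferent between γ and δ.
Bob's expected payoff from γ is p + 6(1−p); from δ it is 2.5p + 2(1−p).
Setting these equal: −5p + 6 = 0.5p + 2, so p = 8/11.

8/11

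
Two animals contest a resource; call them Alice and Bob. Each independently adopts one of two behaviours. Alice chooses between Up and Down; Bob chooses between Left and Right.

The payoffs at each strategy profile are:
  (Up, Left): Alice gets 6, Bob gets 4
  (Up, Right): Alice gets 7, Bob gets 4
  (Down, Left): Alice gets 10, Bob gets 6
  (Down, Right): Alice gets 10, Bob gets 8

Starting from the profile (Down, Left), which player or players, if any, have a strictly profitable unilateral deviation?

Bob

Alice at (Down, Left) earns 10; deviating to Up yields 6 — not better.
Bob earns 6; deviating to Right yields 8 — a strict improvement.
Only Bob has a strictly profitable deviation.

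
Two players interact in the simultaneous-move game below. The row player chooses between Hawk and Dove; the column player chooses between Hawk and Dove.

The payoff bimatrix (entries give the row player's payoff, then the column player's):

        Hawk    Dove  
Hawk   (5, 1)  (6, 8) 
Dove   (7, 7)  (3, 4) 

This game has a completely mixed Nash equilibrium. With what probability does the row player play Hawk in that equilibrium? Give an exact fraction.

3/10

Let r be the probability that the row player plays Hawk. In a completely mixed equilibrium, the column player must be indifferent between Hawk and Dove.
The column player's expected payoff from Hawk is r + 7(1−r); from Dove it is 8r + 4(1−r).
Setting these equal: −6r + 7 = 4r + 4, so r = 3/10.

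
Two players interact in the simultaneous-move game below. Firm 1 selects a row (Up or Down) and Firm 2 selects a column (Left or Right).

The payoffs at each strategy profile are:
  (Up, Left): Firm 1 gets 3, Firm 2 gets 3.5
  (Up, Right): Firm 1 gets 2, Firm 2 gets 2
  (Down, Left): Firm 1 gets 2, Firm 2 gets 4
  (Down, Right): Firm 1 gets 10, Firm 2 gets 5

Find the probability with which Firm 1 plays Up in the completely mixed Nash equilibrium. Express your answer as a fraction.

2/5

Let x be the probability that Firm 1 plays Up. In a completely mixed equilibrium, Firm 2 must be indifferent between Left and Right.
Firm 2's expected payoff from Left is 3.5x + 4(1−x); from Right it is 2x + 5(1−x).
Setting these equal: −0.5x + 4 = −3x + 5, so x = 2/5.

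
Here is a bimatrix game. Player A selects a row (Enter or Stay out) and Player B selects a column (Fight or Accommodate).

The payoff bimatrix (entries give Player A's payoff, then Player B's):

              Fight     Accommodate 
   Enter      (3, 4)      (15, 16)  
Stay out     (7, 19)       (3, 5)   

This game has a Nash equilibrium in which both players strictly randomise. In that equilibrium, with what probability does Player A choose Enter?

7/13

Let x be the probability that Player A plays Enter. In a completely mixed equilibrium, Player B must be indifferent between Fight and Accommodate.
Player B's expected payoff from Fight is 4x + 19(1−x); from Accommodate it is 16x + 5(1−x).
Setting these equal: −15x + 19 = 11x + 5, so x = 7/13.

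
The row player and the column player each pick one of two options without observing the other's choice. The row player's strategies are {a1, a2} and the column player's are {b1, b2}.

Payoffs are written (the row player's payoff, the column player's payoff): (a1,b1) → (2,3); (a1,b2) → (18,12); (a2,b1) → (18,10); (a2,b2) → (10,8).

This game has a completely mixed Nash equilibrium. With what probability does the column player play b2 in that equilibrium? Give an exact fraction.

2/3

Let c be the probability that the column player plays b1. In a completely mixed equilibrium, the row player must be indifferent between a1 and a2.
The row player's expected payoff from a1 is 2c + 18(1−c); from a2 it is 18c + 10(1−c).
Setting these equal: −16c + 18 = 8c + 10, so c = 1/3.
Therefore the column player plays b2 with probability 1 − 1/3 = 2/3.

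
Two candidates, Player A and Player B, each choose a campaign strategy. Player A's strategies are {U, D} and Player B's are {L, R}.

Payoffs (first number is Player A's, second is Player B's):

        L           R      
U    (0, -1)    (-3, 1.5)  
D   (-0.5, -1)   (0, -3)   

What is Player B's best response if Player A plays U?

R

Against U, Player B earns -1 from L and 1.5 from R.
So R is the best response.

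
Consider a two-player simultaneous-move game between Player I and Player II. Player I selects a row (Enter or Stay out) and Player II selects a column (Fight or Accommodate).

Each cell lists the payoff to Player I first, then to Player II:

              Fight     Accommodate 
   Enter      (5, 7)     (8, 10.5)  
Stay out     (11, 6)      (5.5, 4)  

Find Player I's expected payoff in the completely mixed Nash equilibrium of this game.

121/17

First find q, the probability Player II plays Fight, from Player I's indifference between Enter and Stay out: 5q + 8(1−q) = 11q + 5.5(1−q), giving q = 5/17.
Since Player I is indifferent in equilibrium, Player I's expected payoff equals the payoff from either row against (5/17, 12/17). Using Enter: 5(5/17) + 8(12/17) = 121/17.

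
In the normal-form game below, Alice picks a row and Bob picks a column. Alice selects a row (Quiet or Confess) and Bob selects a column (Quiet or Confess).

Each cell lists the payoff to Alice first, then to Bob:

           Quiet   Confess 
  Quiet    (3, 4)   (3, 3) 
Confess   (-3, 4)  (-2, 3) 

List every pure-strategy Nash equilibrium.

(Quiet, Quiet): Alice gets 3 ≥ -3 from Confess, and Bob gets 4 ≥ 3 from Confess — Nash equilibrium.
(Quiet, Confess): Bob prefers Quiet (4 > 3) — not an equilibrium.
(Confess, Quiet): Alice prefers Quiet (3 > -3) — not an equilibrium.
(Confess, Confess): Alice prefers Quiet (3 > -2); Bob prefers Quiet (4 > 3) — not an equilibrium.

(Quiet, Quiet)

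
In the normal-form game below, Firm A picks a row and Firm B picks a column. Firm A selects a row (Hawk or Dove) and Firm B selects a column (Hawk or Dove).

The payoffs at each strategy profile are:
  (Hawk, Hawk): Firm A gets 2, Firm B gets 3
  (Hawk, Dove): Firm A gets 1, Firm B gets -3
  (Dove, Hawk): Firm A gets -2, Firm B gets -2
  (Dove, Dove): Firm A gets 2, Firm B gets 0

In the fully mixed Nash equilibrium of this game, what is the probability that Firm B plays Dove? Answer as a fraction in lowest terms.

Let c be the probability that Firm B plays Hawk. In a completely mixed equilibrium, Firm A must be indifferent between Hawk and Dove.
Firm A's expected payoff from Hawk is 2c + (1−c); from Dove it is −2c + 2(1−c).
Setting these equal: c + 1 = −4c + 2, so c = 1/5.
Therefore Firm B plays Dove with probability 1 − 1/5 = 4/5.

4/5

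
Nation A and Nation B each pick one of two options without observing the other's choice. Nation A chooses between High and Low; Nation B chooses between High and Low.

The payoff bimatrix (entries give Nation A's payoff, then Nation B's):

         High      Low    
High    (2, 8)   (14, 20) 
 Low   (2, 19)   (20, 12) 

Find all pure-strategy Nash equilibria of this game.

(Low, High)

(High, High): Nation B prefers Low (20 > 8) — not an equilibrium.
(High, Low): Nation A prefers Low (20 > 14) — not an equilibrium.
(Low, High): Nation A gets 2 ≥ 2 from High, and Nation B gets 19 ≥ 12 from Low — Nash equilibrium.
(Low, Low): Nation B prefers High (19 > 12) — not an equilibrium.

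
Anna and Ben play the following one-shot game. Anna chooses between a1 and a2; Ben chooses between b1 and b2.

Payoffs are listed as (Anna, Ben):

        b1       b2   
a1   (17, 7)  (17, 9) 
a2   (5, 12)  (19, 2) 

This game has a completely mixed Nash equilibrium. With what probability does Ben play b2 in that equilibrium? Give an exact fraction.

6/7

Let y be the probability that Ben plays b1. In a completely mixed equilibrium, Anna must be indifferent between a1 and a2.
Anna's expected payoff from a1 is 17y + 17(1−y); from a2 it is 5y + 19(1−y).
Setting these equal: 17 = −14y + 19, so y = 1/7.
Therefore Ben plays b2 with probability 1 − 1/7 = 6/7.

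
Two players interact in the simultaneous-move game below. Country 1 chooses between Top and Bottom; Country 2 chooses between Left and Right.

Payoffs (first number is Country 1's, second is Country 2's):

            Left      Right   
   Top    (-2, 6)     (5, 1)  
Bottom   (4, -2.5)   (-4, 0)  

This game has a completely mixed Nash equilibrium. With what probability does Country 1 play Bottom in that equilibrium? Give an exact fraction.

2/3

Let x be the probability that Country 1 plays Top. In a completely mixed equilibrium, Country 2 must be indifferent between Left and Right.
Country 2's expected payoff from Left is 6x − 2.5(1−x); from Right it is x.
Setting these equal: 8.5x − 2.5 = x, so x = 1/3.
Therefore Country 1 plays Bottom with probability 1 − 1/3 = 2/3.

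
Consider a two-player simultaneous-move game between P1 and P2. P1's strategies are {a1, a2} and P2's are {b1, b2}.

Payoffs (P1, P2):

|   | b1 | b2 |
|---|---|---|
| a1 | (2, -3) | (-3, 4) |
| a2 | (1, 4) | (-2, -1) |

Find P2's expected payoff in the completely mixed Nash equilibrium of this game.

13/12

First find x, the probability P1 plays a1, from P2's indifference between b1 and b2: −3x + 4(1−x) = 4x − (1−x), giving x = 5/12.
Since P2 is indifferent in equilibrium, P2's expected payoff equals the payoff from either column against (5/12, 7/12). Using b1: −3(5/12) + 4(7/12) = 13/12.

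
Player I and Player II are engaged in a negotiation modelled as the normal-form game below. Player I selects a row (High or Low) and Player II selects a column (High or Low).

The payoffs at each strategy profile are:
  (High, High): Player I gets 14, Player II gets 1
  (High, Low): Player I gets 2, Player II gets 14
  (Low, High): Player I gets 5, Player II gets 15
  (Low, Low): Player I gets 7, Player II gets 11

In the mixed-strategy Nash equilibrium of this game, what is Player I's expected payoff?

44/7

First find q, the probability Player II plays High, from Player I's indifference between High and Low: 14q + 2(1−q) = 5q + 7(1−q), giving q = 5/14.
Since Player I is indifferent in equilibrium, Player I's expected payoff equals the payoff from either row against (5/14, 9/14). Using High: 14(5/14) + 2(9/14) = 44/7.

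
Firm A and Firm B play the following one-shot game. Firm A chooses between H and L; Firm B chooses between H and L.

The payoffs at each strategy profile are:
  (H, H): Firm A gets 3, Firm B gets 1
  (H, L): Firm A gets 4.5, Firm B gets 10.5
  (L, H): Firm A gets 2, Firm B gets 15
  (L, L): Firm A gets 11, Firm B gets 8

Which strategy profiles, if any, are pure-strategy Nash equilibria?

none

(H, H): Firm B prefers L (10.5 > 1) — not an equilibrium.
(H, L): Firm A prefers L (11 > 4.5) — not an equilibrium.
(L, H): Firm A prefers H (3 > 2) — not an equilibrium.
(L, L): Firm B prefers H (15 > 8) — not an equilibrium.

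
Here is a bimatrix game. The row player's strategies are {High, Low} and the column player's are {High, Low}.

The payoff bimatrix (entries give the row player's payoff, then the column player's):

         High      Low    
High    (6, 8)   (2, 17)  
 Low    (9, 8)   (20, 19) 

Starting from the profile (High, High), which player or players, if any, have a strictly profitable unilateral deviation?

Both

The row player at (High, High) earns 6; deviating to Low yields 9 — a strict improvement.
The column player earns 8; deviating to Low yields 17 — a strict improvement.
Both the row player and the column player have strictly profitable deviations.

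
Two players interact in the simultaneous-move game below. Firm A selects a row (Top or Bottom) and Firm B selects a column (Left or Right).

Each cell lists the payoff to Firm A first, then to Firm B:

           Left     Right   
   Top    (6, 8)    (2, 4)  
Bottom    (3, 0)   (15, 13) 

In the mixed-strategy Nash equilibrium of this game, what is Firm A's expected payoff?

First find q, the probability Firm B plays Left, from Firm A's indifference between Top and Bottom: 6q + 2(1−q) = 3q + 15(1−q), giving q = 13/16.
Since Firm A is indifferent in equilibrium, Firm A's expected payoff equals the payoff from either row against (13/16, 3/16). Using Top: 6(13/16) + 2(3/16) = 21/4.

21/4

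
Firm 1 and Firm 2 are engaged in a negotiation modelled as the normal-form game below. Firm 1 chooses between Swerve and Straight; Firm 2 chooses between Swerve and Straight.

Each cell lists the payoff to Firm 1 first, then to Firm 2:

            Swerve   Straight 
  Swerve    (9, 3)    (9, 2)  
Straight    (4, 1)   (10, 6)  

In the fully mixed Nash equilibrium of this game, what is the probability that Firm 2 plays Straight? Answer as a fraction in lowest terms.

Let q be the probability that Firm 2 plays Swerve. In a completely mixed equilibrium, Firm 1 must be indifferent between Swerve and Straight.
Firm 1's expected payoff from Swerve is 9q + 9(1−q); from Straight it is 4q + 10(1−q).
Setting these equal: 9 = −6q + 10, so q = 1/6.
Therefore Firm 2 plays Straight with probability 1 − 1/6 = 5/6.

5/6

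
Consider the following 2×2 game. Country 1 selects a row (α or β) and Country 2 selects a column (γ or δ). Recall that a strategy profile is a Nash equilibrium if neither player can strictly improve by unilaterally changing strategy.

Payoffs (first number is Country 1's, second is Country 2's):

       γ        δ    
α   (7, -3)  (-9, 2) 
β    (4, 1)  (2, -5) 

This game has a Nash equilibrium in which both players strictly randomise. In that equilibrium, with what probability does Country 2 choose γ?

11/14

Let q be the probability that Country 2 plays γ. In a completely mixed equilibrium, Country 1 must be indifferent between α and β.
Country 1's expected payoff from α is 7q − 9(1−q); from β it is 4q + 2(1−q).
Setting these equal: 16q − 9 = 2q + 2, so q = 11/14.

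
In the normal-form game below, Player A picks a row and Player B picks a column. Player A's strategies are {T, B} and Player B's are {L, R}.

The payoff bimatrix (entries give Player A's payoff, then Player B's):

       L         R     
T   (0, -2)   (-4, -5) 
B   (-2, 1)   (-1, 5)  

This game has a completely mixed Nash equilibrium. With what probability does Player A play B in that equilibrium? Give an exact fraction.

3/7

Let p be the probability that Player A plays T. In a completely mixed equilibrium, Player B must be indifferent between L and R.
Player B's expected payoff from L is −2p + (1−p); from R it is −5p + 5(1−p).
Setting these equal: −3p + 1 = −10p + 5, so p = 4/7.
Therefore Player A plays B with probability 1 − 4/7 = 3/7.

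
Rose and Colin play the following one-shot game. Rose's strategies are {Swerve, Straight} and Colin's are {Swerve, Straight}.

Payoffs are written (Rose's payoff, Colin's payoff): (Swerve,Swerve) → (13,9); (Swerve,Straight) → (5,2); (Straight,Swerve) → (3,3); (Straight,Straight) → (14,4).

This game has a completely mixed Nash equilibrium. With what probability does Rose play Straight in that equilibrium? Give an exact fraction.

Let r be the probability that Rose plays Swerve. In a completely mixed equilibrium, Colin must be indifferent between Swerve and Straight.
Colin's expected payoff from Swerve is 9r + 3(1−r); from Straight it is 2r + 4(1−r).
Setting these equal: 6r + 3 = −2r + 4, so r = 1/8.
Therefore Rose plays Straight with probability 1 − 1/8 = 7/8.

7/8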